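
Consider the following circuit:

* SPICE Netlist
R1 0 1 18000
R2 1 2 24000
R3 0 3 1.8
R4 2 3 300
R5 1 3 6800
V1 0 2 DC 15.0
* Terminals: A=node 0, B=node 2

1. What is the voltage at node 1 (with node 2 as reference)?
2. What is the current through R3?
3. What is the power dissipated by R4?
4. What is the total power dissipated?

Nodal analysis, taking node 2 as the 0 V reference.
Source V1 fixes V_0 = 15 V.
KCL at each unknown node (sum of currents leaving = 0; resistances in Ω):
  Node 1: (V_1 - 15)/18000 + (V_1 - 0)/24000 + (V_1 - V_3)/6800 = 0
  Node 3: (V_3 - 15)/1.8 + (V_3 - 0)/300 + (V_3 - V_1)/6800 = 0
Collecting terms (coefficients in siemens):
  0.0002443·V_1 - 0.0001471·V_3 = 0.0008333
  0.559·V_3 - 0.0001471·V_1 = 8.333
Determinant D = (0.0002443)(0.559) - (-0.0001471)(-0.0001471) = 0.0001365
V_1 = [(0.0008333)(0.559) - (-0.0001471)(8.333)]/D = 12.39 V
V_3 = [(0.0002443)(8.333) - (0.0008333)(-0.0001471)]/D = 14.91 V
Part 1:
  Read off the nodal solution: V_1 = 12.39 V
Part 2:
  I_R3 = (V_0 - V_3)/R3 = (15 - 14.91)/1.8 = 0.05007 A
  Magnitude: I_R3 = 0.05007 A
Part 3:
  I_R4 = (V_2 - V_3)/R4 = (0 - 14.91)/300 = -0.0497 A
  P_R4 = I_R4² × R4 = (-0.0497)² × 300 = 0.741 W
Part 4:
  Power in each resistor, P = (ΔV)²/R:
    P_R1 = (15 - 12.39)²/18000 = 0.0003793 W
    P_R2 = (12.39 - 0)²/24000 = 0.006393 W
    P_R3 = (15 - 14.91)²/1.8 = 0.004513 W
    P_R4 = (0 - 14.91)²/300 = 0.741 W
    P_R5 = (12.39 - 14.91)²/6800 = 0.0009359 W
  P_total = P_R1 + P_R2 + P_R3 + P_R4 + P_R5 = 0.7532 W

Final answers:
1. V_1 = 12.39 V
2. I_R3 = 0.05007 A
3. P_R4 = 0.741 W
4. P_total = 0.7532 W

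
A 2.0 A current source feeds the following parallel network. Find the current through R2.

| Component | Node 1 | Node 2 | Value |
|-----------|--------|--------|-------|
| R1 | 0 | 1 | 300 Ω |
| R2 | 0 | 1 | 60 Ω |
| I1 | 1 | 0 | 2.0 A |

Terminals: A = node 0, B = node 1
All resistors sit directly between nodes 0 and 1, so they are in parallel and share one voltage V; the full source current 2 A splits among them.
1/R_par = 1/300 + 1/60 = 0.02 S  =>  R_par = 50 Ω
V = I × R_par = 2 × 50 = 100 V
I_R2 = V/R2 = 100/60 = 1.667 A

Final answer: 1.667 A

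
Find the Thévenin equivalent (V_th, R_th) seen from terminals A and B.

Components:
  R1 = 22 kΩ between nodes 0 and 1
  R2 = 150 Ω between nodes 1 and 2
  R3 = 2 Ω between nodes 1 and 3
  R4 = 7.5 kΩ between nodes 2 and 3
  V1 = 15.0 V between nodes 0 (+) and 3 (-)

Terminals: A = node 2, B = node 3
Step 1 — V_th is the open-circuit voltage V_A - V_B (nothing connected across the terminals).
Nodal analysis, taking node 3 as the 0 V reference.
Source V1 fixes V_0 = 15 V.
KCL at each unknown node (sum of currents leaving = 0; resistances in Ω):
  Node 1: (V_1 - 15)/22000 + (V_1 - V_2)/150 + (V_1 - 0)/2 = 0
  Node 2: (V_2 - V_1)/150 + (V_2 - 0)/7500 = 0
Collecting terms (coefficients in siemens):
  0.5067·V_1 - 0.006667·V_2 = 0.0006818
  0.0068·V_2 - 0.006667·V_1 = 0
Determinant D = (0.5067)(0.0068) - (-0.006667)(-0.006667) = 0.003401
V_1 = [(0.0006818)(0.0068) - (-0.006667)(0)]/D = 0.001363 V
V_2 = [(0.5067)(0) - (0.0006818)(-0.006667)]/D = 0.001336 V
V_th = V_2 - V_3 = 0.001336 - 0 = 0.001336 V
Step 2 — R_th: zero the source — replace V1 by a short circuit (node 3 merges into node 0) — and find the resistance seen between A (node 2) and B (node 0).
Reduce the network between node 2 (A) and node 0 (B) by series/parallel combination:
  Rp1 = R1 ‖ R3 (parallel, both between nodes 0 and 1) = 1/(1/22000 + 1/2) = 2 Ω
  Rs1 = R2 + Rp1 (series, joined only at node 1) = 150 + 2 = 152 Ω
  Rp2 = R4 ‖ Rs1 (parallel, both between nodes 0 and 2) = 1/(1/7500 + 1/152) = 149 Ω
R_th = 149 Ω

Final answer: V_th = 0.001336 V, R_th = 149 Ω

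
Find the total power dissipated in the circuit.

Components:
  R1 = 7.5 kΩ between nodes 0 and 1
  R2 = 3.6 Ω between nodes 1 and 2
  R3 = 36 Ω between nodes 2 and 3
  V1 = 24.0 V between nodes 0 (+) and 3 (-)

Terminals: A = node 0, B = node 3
Nodal analysis, taking node 3 as the 0 V reference.
Source V1 fixes V_0 = 24 V.
KCL at each unknown node (sum of currents leaving = 0; resistances in Ω):
  Node 1: (V_1 - 24)/7500 + (V_1 - V_2)/3.6 = 0
  Node 2: (V_2 - V_1)/3.6 + (V_2 - 0)/36 = 0
Collecting terms (coefficients in siemens):
  0.2779·V_1 - 0.2778·V_2 = 0.0032
  0.3056·V_2 - 0.2778·V_1 = 0
Determinant D = (0.2779)(0.3056) - (-0.2778)(-0.2778) = 0.007757
V_1 = [(0.0032)(0.3056) - (-0.2778)(0)]/D = 0.1261 V
V_2 = [(0.2779)(0) - (0.0032)(-0.2778)]/D = 0.1146 V
Power in each resistor, P = (ΔV)²/R:
  P_R1 = (24 - 0.1261)²/7500 = 0.076 W
  P_R2 = (0.1261 - 0.1146)²/3.6 = 0.00003648 W
  P_R3 = (0.1146 - 0)²/36 = 0.0003648 W
P_total = P_R1 + P_R2 + P_R3 = 0.0764 W

Final answer: 0.0764 W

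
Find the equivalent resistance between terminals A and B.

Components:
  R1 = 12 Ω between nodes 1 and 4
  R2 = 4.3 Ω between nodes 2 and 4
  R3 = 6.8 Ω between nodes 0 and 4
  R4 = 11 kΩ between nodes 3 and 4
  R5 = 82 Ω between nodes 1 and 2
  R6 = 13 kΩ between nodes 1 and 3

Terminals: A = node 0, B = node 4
Reduce the network between node 0 (A) and node 4 (B) by series/parallel combination:
  Rs1 = R5 + R2 (series, joined only at node 2) = 82 + 4.3 = 86.3 Ω
  Rp1 = R1 ‖ Rs1 (parallel, both between nodes 1 and 4) = 1/(1/12 + 1/86.3) = 10.54 Ω
  Rs2 = R6 + Rp1 (series, joined only at node 1) = 13000 + 10.54 = 13010 Ω
  Rp2 = R4 ‖ Rs2 (parallel, both between nodes 3 and 4) = 1/(1/11000 + 1/13010) = 5961 Ω
  Rp2 touches the rest of the network only at node 4 (its other end, node 3, goes nowhere), so no current can flow through it — remove it.
R_eq = 6.8 Ω

Final answer: 6.8 Ω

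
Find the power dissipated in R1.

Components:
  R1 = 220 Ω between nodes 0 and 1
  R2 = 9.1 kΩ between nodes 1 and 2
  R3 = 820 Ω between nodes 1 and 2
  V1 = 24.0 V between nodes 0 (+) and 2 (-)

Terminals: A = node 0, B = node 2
Nodal analysis, taking node 2 as the 0 V reference.
Source V1 fixes V_0 = 24 V.
KCL at each unknown node (sum of currents leaving = 0; resistances in Ω):
  Node 1: (V_1 - 24)/220 + (V_1 - 0)/9100 + (V_1 - 0)/820 = 0
Collecting terms: 0.005875 × V_1 = 0.1091  =>  V_1 = 18.57 V
I_R1 = (V_0 - V_1)/R1 = (24 - 18.57)/220 = 0.02469 A
P_R1 = I_R1² × R1 = (0.02469)² × 220 = 0.1341 W

Final answer: 0.1341 W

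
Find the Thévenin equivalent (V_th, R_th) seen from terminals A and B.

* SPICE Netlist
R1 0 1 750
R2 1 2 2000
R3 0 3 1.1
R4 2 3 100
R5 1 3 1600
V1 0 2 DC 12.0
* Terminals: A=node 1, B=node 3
Step 1 — V_th is the open-circuit voltage V_A - V_B (nothing connected across the terminals).
Nodal analysis, taking node 2 as the 0 V reference.
Source V1 fixes V_0 = 12 V.
KCL at each unknown node (sum of currents leaving = 0; resistances in Ω):
  Node 1: (V_1 - 12)/750 + (V_1 - 0)/2000 + (V_1 - V_3)/1600 = 0
  Node 3: (V_3 - 12)/1.1 + (V_3 - 0)/100 + (V_3 - V_1)/1600 = 0
Collecting terms (coefficients in siemens):
  0.002458·V_1 - 0.000625·V_3 = 0.016
  0.9197·V_3 - 0.000625·V_1 = 10.91
Determinant D = (0.002458)(0.9197) - (-0.000625)(-0.000625) = 0.002261
V_1 = [(0.016)(0.9197) - (-0.000625)(10.91)]/D = 9.526 V
V_3 = [(0.002458)(10.91) - (0.016)(-0.000625)]/D = 11.87 V
V_th = V_1 - V_3 = 9.526 - 11.87 = -2.342 V
Step 2 — R_th: zero the source — replace V1 by a short circuit (node 2 merges into node 0) — and find the resistance seen between A (node 1) and B (node 3).
Reduce the network between node 1 (A) and node 3 (B) by series/parallel combination:
  Rp1 = R1 ‖ R2 (parallel, both between nodes 0 and 1) = 1/(1/750 + 1/2000) = 545.5 Ω
  Rp2 = R3 ‖ R4 (parallel, both between nodes 0 and 3) = 1/(1/1.1 + 1/100) = 1.088 Ω
  Rs1 = Rp1 + Rp2 (series, joined only at node 0) = 545.5 + 1.088 = 546.5 Ω
  Rp3 = R5 ‖ Rs1 (parallel, both between nodes 1 and 3) = 1/(1/1600 + 1/546.5) = 407.4 Ω
R_th = 407.4 Ω

Final answer: V_th = -2.342 V, R_th = 407.4 Ω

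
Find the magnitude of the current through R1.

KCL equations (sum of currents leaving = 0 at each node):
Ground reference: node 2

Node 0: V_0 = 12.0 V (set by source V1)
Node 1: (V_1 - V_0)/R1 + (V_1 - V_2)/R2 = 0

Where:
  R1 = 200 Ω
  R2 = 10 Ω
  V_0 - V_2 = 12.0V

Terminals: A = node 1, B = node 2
Nodal analysis, taking node 2 as the 0 V reference.
Source V1 fixes V_0 = 12 V.
KCL at each unknown node (sum of currents leaving = 0; resistances in Ω):
  Node 1: (V_1 - 12)/200 + (V_1 - 0)/10 = 0
Collecting terms: 0.105 × V_1 = 0.06  =>  V_1 = 0.5714 V
I_R1 = (V_0 - V_1)/R1 = (12 - 0.5714)/200 = 0.05714 A
|I_R1| = 0.05714 A

Final answer: |I_R1| = 0.05714 A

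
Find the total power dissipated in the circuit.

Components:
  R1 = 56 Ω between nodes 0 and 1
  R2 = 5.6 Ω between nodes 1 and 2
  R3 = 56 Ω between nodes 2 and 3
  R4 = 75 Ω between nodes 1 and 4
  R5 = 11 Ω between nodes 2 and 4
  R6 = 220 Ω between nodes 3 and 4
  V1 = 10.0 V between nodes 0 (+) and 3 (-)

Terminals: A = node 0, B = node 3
Nodal analysis, taking node 3 as the 0 V reference.
Source V1 fixes V_0 = 10 V.
KCL at each unknown node (sum of currents leaving = 0; resistances in Ω):
  Node 1: (V_1 - 10)/56 + (V_1 - V_2)/5.6 + (V_1 - V_4)/75 = 0
  Node 2: (V_2 - V_1)/5.6 + (V_2 - 0)/56 + (V_2 - V_4)/11 = 0
  Node 4: (V_4 - V_1)/75 + (V_4 - V_2)/11 + (V_4 - 0)/220 = 0
Collecting terms (coefficients in siemens):
  0.2098·V_1 - 0.1786·V_2 - 0.01333·V_4 = 0.1786
  0.2873·V_2 - 0.1786·V_1 - 0.09091·V_4 = 0
  0.1088·V_4 - 0.01333·V_1 - 0.09091·V_2 = 0
Solving these 3 simultaneous equations (Gaussian elimination) gives:
  V_1 = 4.718 V, V_2 = 4.234 V, V_4 = 4.117 V
Power in each resistor, P = (ΔV)²/R:
  P_R1 = (10 - 4.718)²/56 = 0.4983 W
  P_R2 = (4.718 - 4.234)²/5.6 = 0.04172 W
  P_R3 = (4.234 - 0)²/56 = 0.3202 W
  P_R4 = (4.718 - 4.117)²/75 = 0.004817 W
  P_R5 = (4.234 - 4.117)²/11 = 0.001259 W
  P_R6 = (0 - 4.117)²/220 = 0.07703 W
P_total = P_R1 + P_R2 + P_R3 + P_R4 + P_R5 + P_R6 = 0.9433 W

Final answer: 0.9433 W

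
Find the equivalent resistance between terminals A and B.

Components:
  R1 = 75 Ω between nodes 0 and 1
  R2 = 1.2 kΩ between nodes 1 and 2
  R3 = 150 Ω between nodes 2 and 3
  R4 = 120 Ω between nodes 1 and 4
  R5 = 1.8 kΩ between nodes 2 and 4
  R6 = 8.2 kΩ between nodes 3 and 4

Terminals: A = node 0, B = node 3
The network is not a plain series/parallel combination. Inject a 1 A test current into terminal A (node 0) and return it from terminal B (node 3); then R_eq = V_A / (1 A).
Nodal analysis, taking node 3 as the 0 V reference.
Current source I_test pushes 1 A into node 0 and draws it out of node 3.
KCL at each unknown node (sum of currents leaving = 0; resistances in Ω):
  Node 0: (V_0 - V_1)/75 - 1 = 0
  Node 1: (V_1 - V_0)/75 + (V_1 - V_2)/1200 + (V_1 - V_4)/120 = 0
  Node 2: (V_2 - V_1)/1200 + (V_2 - 0)/150 + (V_2 - V_4)/1800 = 0
  Node 4: (V_4 - V_1)/120 + (V_4 - V_2)/1800 + (V_4 - 0)/8200 = 0
Collecting terms (coefficients in siemens):
  0.01333·V_0 - 0.01333·V_1 = 1
  0.0225·V_1 - 0.01333·V_0 - 0.0008333·V_2 - 0.008333·V_4 = 0
  0.008056·V_2 - 0.0008333·V_1 - 0.0005556·V_4 = 0
  0.009011·V_4 - 0.008333·V_1 - 0.0005556·V_2 = 0
Solving these 4 simultaneous equations (Gaussian elimination) gives:
  V_0 = 885.6 V, V_1 = 810.6 V, V_2 = 136.1 V, V_4 = 758 V
R_eq = V_0 / 1 A = 885.6 Ω

Final answer: 885.6 Ω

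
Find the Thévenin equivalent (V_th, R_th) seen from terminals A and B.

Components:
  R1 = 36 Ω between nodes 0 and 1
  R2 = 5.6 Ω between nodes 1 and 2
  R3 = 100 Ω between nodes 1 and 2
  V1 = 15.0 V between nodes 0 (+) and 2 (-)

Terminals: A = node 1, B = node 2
Step 1 — V_th is the open-circuit voltage V_A - V_B (nothing connected across the terminals).
Nodal analysis, taking node 2 as the 0 V reference.
Source V1 fixes V_0 = 15 V.
KCL at each unknown node (sum of currents leaving = 0; resistances in Ω):
  Node 1: (V_1 - 15)/36 + (V_1 - 0)/5.6 + (V_1 - 0)/100 = 0
Collecting terms: 0.2163 × V_1 = 0.4167  =>  V_1 = 1.926 V
V_th = V_1 - V_2 = 1.926 - 0 = 1.926 V
Step 2 — R_th: zero the source — replace V1 by a short circuit (node 2 merges into node 0) — and find the resistance seen between A (node 1) and B (node 0).
Reduce the network between node 1 (A) and node 0 (B) by series/parallel combination:
  Rp1 = R1 ‖ R2 ‖ R3 (parallel, all between nodes 0 and 1) = 1/(1/36 + 1/5.6 + 1/100) = 4.622 Ω
R_th = 4.622 Ω

Final answer: V_th = 1.926 V, R_th = 4.622 Ω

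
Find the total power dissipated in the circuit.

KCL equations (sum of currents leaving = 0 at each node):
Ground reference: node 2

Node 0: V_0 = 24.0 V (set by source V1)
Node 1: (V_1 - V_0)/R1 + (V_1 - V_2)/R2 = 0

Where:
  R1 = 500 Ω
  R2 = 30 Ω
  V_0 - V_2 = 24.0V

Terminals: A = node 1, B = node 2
Nodal analysis, taking node 2 as the 0 V reference.
Source V1 fixes V_0 = 24 V.
KCL at each unknown node (sum of currents leaving = 0; resistances in Ω):
  Node 1: (V_1 - 24)/500 + (V_1 - 0)/30 = 0
Collecting terms: 0.03533 × V_1 = 0.048  =>  V_1 = 1.358 V
Power in each resistor, P = (ΔV)²/R:
  P_R1 = (24 - 1.358)²/500 = 1.025 W
  P_R2 = (1.358 - 0)²/30 = 0.06152 W
P_total = P_R1 + P_R2 = 1.087 W

Final answer: 1.087 W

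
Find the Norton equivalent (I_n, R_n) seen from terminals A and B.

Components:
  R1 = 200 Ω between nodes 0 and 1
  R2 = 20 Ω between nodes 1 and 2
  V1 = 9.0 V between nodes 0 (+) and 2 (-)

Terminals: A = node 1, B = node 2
Find the Thévenin equivalent first; then I_n = V_th/R_th and R_n = R_th.
Step 1 — V_th is the open-circuit voltage V_A - V_B (nothing connected across the terminals).
Nodal analysis, taking node 2 as the 0 V reference.
Source V1 fixes V_0 = 9 V.
KCL at each unknown node (sum of currents leaving = 0; resistances in Ω):
  Node 1: (V_1 - 9)/200 + (V_1 - 0)/20 = 0
Collecting terms: 0.055 × V_1 = 0.045  =>  V_1 = 0.8182 V
V_th = V_1 - V_2 = 0.8182 - 0 = 0.8182 V
Step 2 — R_th: zero the source — replace V1 by a short circuit (node 2 merges into node 0) — and find the resistance seen between A (node 1) and B (node 0).
Reduce the network between node 1 (A) and node 0 (B) by series/parallel combination:
  Rp1 = R1 ‖ R2 (parallel, both between nodes 0 and 1) = 1/(1/200 + 1/20) = 18.18 Ω
R_th = 18.18 Ω
I_n = V_th/R_th = 0.8182/18.18 = 0.045 A, and R_n = R_th = 18.18 Ω

Final answer: I_n = 0.045 A, R_n = 18.18 Ω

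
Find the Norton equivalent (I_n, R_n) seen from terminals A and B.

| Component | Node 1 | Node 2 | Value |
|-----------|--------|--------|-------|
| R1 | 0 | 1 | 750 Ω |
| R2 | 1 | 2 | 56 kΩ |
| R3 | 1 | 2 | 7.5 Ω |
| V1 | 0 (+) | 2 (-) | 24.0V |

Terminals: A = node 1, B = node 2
Find the Thévenin equivalent first; then I_n = V_th/R_th and R_n = R_th.
Step 1 — V_th is the open-circuit voltage V_A - V_B (nothing connected across the terminals).
Nodal analysis, taking node 2 as the 0 V reference.
Source V1 fixes V_0 = 24 V.
KCL at each unknown node (sum of currents leaving = 0; resistances in Ω):
  Node 1: (V_1 - 24)/750 + (V_1 - 0)/56000 + (V_1 - 0)/7.5 = 0
Collecting terms: 0.1347 × V_1 = 0.032  =>  V_1 = 0.2376 V
V_th = V_1 - V_2 = 0.2376 - 0 = 0.2376 V
Step 2 — R_th: zero the source — replace V1 by a short circuit (node 2 merges into node 0) — and find the resistance seen between A (node 1) and B (node 0).
Reduce the network between node 1 (A) and node 0 (B) by series/parallel combination:
  Rp1 = R1 ‖ R2 ‖ R3 (parallel, all between nodes 0 and 1) = 1/(1/750 + 1/56000 + 1/7.5) = 7.425 Ω
R_th = 7.425 Ω
I_n = V_th/R_th = 0.2376/7.425 = 0.032 A, and R_n = R_th = 7.425 Ω

Final answer: I_n = 0.032 A, R_n = 7.425 Ω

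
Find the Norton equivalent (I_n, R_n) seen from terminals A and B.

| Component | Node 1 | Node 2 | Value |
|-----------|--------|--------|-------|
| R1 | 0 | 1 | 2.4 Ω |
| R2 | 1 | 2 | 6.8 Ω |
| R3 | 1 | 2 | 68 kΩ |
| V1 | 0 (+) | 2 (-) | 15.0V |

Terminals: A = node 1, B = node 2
Find the Thévenin equivalent first; then I_n = V_th/R_th and R_n = R_th.
Step 1 — V_th is the open-circuit voltage V_A - V_B (nothing connected across the terminals).
Nodal analysis, taking node 2 as the 0 V reference.
Source V1 fixes V_0 = 15 V.
KCL at each unknown node (sum of currents leaving = 0; resistances in Ω):
  Node 1: (V_1 - 15)/2.4 + (V_1 - 0)/6.8 + (V_1 - 0)/68000 = 0
Collecting terms: 0.5637 × V_1 = 6.25  =>  V_1 = 11.09 V
V_th = V_1 - V_2 = 11.09 - 0 = 11.09 V
Step 2 — R_th: zero the source — replace V1 by a short circuit (node 2 merges into node 0) — and find the resistance seen between A (node 1) and B (node 0).
Reduce the network between node 1 (A) and node 0 (B) by series/parallel combination:
  Rp1 = R1 ‖ R2 ‖ R3 (parallel, all between nodes 0 and 1) = 1/(1/2.4 + 1/6.8 + 1/68000) = 1.774 Ω
R_th = 1.774 Ω
I_n = V_th/R_th = 11.09/1.774 = 6.25 A, and R_n = R_th = 1.774 Ω

Final answer: I_n = 6.25 A, R_n = 1.774 Ω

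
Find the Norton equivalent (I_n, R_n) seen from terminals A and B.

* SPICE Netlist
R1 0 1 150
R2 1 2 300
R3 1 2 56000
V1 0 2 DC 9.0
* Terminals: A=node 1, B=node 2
Find the Thévenin equivalent first; then I_n = V_th/R_th and R_n = R_th.
Step 1 — V_th is the open-circuit voltage V_A - V_B (nothing connected across the terminals).
Nodal analysis, taking node 2 as the 0 V reference.
Source V1 fixes V_0 = 9 V.
KCL at each unknown node (sum of currents leaving = 0; resistances in Ω):
  Node 1: (V_1 - 9)/150 + (V_1 - 0)/300 + (V_1 - 0)/56000 = 0
Collecting terms: 0.01002 × V_1 = 0.06  =>  V_1 = 5.989 V
V_th = V_1 - V_2 = 5.989 - 0 = 5.989 V
Step 2 — R_th: zero the source — replace V1 by a short circuit (node 2 merges into node 0) — and find the resistance seen between A (node 1) and B (node 0).
Reduce the network between node 1 (A) and node 0 (B) by series/parallel combination:
  Rp1 = R1 ‖ R2 ‖ R3 (parallel, all between nodes 0 and 1) = 1/(1/150 + 1/300 + 1/56000) = 99.82 Ω
R_th = 99.82 Ω
I_n = V_th/R_th = 5.989/99.82 = 0.06 A, and R_n = R_th = 99.82 Ω

Final answer: I_n = 0.06 A, R_n = 99.82 Ω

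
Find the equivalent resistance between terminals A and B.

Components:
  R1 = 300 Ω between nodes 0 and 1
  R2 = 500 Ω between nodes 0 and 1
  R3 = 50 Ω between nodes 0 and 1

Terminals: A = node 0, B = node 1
Reduce the network between node 0 (A) and node 1 (B) by series/parallel combination:
  Rp1 = R1 ‖ R2 ‖ R3 (parallel, all between nodes 0 and 1) = 1/(1/300 + 1/500 + 1/50) = 39.47 Ω
R_eq = 39.47 Ω

Final answer: 39.47 Ω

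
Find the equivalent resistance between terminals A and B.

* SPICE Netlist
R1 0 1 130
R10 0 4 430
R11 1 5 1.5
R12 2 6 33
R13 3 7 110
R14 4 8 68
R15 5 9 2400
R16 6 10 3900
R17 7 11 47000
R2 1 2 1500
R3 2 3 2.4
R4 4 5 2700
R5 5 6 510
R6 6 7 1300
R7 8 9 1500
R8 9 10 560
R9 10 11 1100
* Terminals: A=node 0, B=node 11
The network is not a plain series/parallel combination. Inject a 1 A test current into terminal A (node 0) and return it from terminal B (node 11); then R_eq = V_A / (1 A).
Nodal analysis, taking node 11 as the 0 V reference.
Current source I_test pushes 1 A into node 0 and draws it out of node 11.
KCL at each unknown node (sum of currents leaving = 0; resistances in Ω):
  Node 0: (V_0 - V_1)/130 + (V_0 - V_4)/430 - 1 = 0
  Node 1: (V_1 - V_0)/130 + (V_1 - V_2)/1500 + (V_1 - V_5)/1.5 = 0
  Node 2: (V_2 - V_1)/1500 + (V_2 - V_3)/2.4 + (V_2 - V_6)/33 = 0
  Node 3: (V_3 - V_2)/2.4 + (V_3 - V_7)/110 = 0
  Node 4: (V_4 - V_0)/430 + (V_4 - V_5)/2700 + (V_4 - V_8)/68 = 0
  Node 5: (V_5 - V_1)/1.5 + (V_5 - V_4)/2700 + (V_5 - V_6)/510 + (V_5 - V_9)/2400 = 0
  Node 6: (V_6 - V_2)/33 + (V_6 - V_5)/510 + (V_6 - V_7)/1300 + (V_6 - V_10)/3900 = 0
  Node 7: (V_7 - V_3)/110 + (V_7 - V_6)/1300 + (V_7 - 0)/47000 = 0
  Node 8: (V_8 - V_4)/68 + (V_8 - V_9)/1500 = 0
  Node 9: (V_9 - V_5)/2400 + (V_9 - V_8)/1500 + (V_9 - V_10)/560 = 0
  Node 10: (V_10 - V_6)/3900 + (V_10 - V_9)/560 + (V_10 - 0)/1100 = 0
Collecting terms (coefficients in siemens):
  0.01002·V_0 - 0.007692·V_1 - 0.002326·V_4 = 1
  0.675·V_1 - 0.007692·V_0 - 0.0006667·V_2 - 0.6667·V_5 = 0
  0.4476·V_2 - 0.0006667·V_1 - 0.4167·V_3 - 0.0303·V_6 = 0
  0.4258·V_3 - 0.4167·V_2 - 0.009091·V_7 = 0
  0.0174·V_4 - 0.002326·V_0 - 0.0003704·V_5 - 0.01471·V_8 = 0
  0.6694·V_5 - 0.6667·V_1 - 0.0003704·V_4 - 0.001961·V_6 - 0.0004167·V_9 = 0
  0.03329·V_6 - 0.0303·V_2 - 0.001961·V_5 - 0.0007692·V_7 - 0.0002564·V_10 = 0
  0.009881·V_7 - 0.009091·V_3 - 0.0007692·V_6 = 0
  0.01537·V_8 - 0.01471·V_4 - 0.0006667·V_9 = 0
  0.002869·V_9 - 0.0004167·V_5 - 0.0006667·V_8 - 0.001786·V_10 = 0
  0.002951·V_10 - 0.0002564·V_6 - 0.001786·V_9 = 0
Solving these 11 simultaneous equations (Gaussian elimination) gives:
  V_0 = 2241 V, V_1 = 2160 V, V_2 = 2047 V, V_3 = 2046 V
  V_4 = 2080 V, V_5 = 2159 V, V_6 = 2045 V, V_7 = 2042 V
  V_8 = 2052 V, V_9 = 1445 V, V_10 = 1052 V
R_eq = V_0 / 1 A = 2241 Ω = 2.241 kΩ

Final answer: 2.241 kΩ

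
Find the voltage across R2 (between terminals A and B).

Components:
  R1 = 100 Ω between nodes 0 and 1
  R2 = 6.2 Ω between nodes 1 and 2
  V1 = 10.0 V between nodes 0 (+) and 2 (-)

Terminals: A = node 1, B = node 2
R1 and R2 are in series across V1 (node 0 → node 1 → node 2), and the output A–B is taken across R2, so this is a voltage divider.
Series current: I = V1/(R1 + R2) = 10/(100 + 6.2) = 10/106.2 = 0.09416 A
V_R2 = I × R2 = V1 × R2/(R1 + R2) = 10 × 6.2/106.2 = 0.5838 V

Final answer: 0.5838 V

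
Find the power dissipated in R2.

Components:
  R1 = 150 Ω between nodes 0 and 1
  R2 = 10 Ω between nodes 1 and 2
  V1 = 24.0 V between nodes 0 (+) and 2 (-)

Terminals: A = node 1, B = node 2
Nodal analysis, taking node 2 as the 0 V reference.
Source V1 fixes V_0 = 24 V.
KCL at each unknown node (sum of currents leaving = 0; resistances in Ω):
  Node 1: (V_1 - 24)/150 + (V_1 - 0)/10 = 0
Collecting terms: 0.1067 × V_1 = 0.16  =>  V_1 = 1.5 V
I_R2 = (V_1 - V_2)/R2 = (1.5 - 0)/10 = 0.15 A
P_R2 = I_R2² × R2 = (0.15)² × 10 = 0.225 W

Final answer: 0.225 W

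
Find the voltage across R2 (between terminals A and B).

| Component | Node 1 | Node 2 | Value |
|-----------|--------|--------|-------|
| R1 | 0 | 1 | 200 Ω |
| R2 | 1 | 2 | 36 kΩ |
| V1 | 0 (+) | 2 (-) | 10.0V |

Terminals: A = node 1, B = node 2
R1 and R2 are in series across V1 (node 0 → node 1 → node 2), and the output A–B is taken across R2, so this is a voltage divider.
Series current: I = V1/(R1 + R2) = 10/(200 + 36000) = 10/36200 = 0.0002762 A
V_R2 = I × R2 = V1 × R2/(R1 + R2) = 10 × 36000/36200 = 9.945 V

Final answer: 9.945 V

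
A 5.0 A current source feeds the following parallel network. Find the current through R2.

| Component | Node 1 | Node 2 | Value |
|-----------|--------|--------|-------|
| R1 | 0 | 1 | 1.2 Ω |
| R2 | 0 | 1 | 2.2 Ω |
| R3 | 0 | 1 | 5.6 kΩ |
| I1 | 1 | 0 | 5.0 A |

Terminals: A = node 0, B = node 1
All resistors sit directly between nodes 0 and 1, so they are in parallel and share one voltage V; the full source current 5 A splits among them.
1/R_par = 1/1.2 + 1/2.2 + 1/5600 = 1.288 S  =>  R_par = 0.7764 Ω
V = I × R_par = 5 × 0.7764 = 3.882 V
I_R2 = V/R2 = 3.882/2.2 = 1.764 A

Final answer: 1.764 A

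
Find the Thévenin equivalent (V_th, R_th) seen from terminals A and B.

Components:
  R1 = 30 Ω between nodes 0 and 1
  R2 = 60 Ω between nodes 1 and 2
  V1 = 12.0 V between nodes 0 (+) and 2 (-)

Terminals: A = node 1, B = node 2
Step 1 — V_th is the open-circuit voltage V_A - V_B (nothing connected across the terminals).
Nodal analysis, taking node 2 as the 0 V reference.
Source V1 fixes V_0 = 12 V.
KCL at each unknown node (sum of currents leaving = 0; resistances in Ω):
  Node 1: (V_1 - 12)/30 + (V_1 - 0)/60 = 0
Collecting terms: 0.05 × V_1 = 0.4  =>  V_1 = 8 V
V_th = V_1 - V_2 = 8 - 0 = 8 V
Step 2 — R_th: zero the source — replace V1 by a short circuit (node 2 merges into node 0) — and find the resistance seen between A (node 1) and B (node 0).
Reduce the network between node 1 (A) and node 0 (B) by series/parallel combination:
  Rp1 = R1 ‖ R2 (parallel, both between nodes 0 and 1) = 1/(1/30 + 1/60) = 20 Ω
R_th = 20 Ω

Final answer: V_th = 8 V, R_th = 20 Ω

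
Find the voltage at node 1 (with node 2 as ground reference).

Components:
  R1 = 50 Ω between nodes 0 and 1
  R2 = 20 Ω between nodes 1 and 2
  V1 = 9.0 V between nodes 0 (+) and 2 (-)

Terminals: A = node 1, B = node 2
Nodal analysis, taking node 2 as the 0 V reference.
Source V1 fixes V_0 = 9 V.
KCL at each unknown node (sum of currents leaving = 0; resistances in Ω):
  Node 1: (V_1 - 9)/50 + (V_1 - 0)/20 = 0
Collecting terms: 0.07 × V_1 = 0.18  =>  V_1 = 2.571 V
The requested potential is V_1 = 2.571 V.

Final answer: V_1 = 2.571 V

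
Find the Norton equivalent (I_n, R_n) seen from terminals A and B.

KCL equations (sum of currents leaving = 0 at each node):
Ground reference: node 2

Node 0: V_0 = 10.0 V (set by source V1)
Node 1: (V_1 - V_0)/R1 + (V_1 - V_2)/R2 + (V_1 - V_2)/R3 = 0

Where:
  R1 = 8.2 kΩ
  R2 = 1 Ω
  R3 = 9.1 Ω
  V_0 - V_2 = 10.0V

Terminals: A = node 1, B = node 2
Find the Thévenin equivalent first; then I_n = V_th/R_th and R_n = R_th.
Step 1 — V_th is the open-circuit voltage V_A - V_B (nothing connected across the terminals).
Nodal analysis, taking node 2 as the 0 V reference.
Source V1 fixes V_0 = 10 V.
KCL at each unknown node (sum of currents leaving = 0; resistances in Ω):
  Node 1: (V_1 - 10)/8200 + (V_1 - 0)/1 + (V_1 - 0)/9.1 = 0
Collecting terms: 1.11 × V_1 = 0.00122  =>  V_1 = 0.001099 V
V_th = V_1 - V_2 = 0.001099 - 0 = 0.001099 V
Step 2 — R_th: zero the source — replace V1 by a short circuit (node 2 merges into node 0) — and find the resistance seen between A (node 1) and B (node 0).
Reduce the network between node 1 (A) and node 0 (B) by series/parallel combination:
  Rp1 = R1 ‖ R2 ‖ R3 (parallel, all between nodes 0 and 1) = 1/(1/8200 + 1/1 + 1/9.1) = 0.9009 Ω
R_th = 0.9009 Ω
I_n = V_th/R_th = 0.001099/0.9009 = 0.00122 A, and R_n = R_th = 0.9009 Ω

Final answer: I_n = 0.00122 A, R_n = 0.9009 Ω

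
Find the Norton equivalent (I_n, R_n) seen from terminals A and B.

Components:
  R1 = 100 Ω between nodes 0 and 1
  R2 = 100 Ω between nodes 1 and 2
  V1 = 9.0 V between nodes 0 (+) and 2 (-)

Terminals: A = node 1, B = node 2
Find the Thévenin equivalent first; then I_n = V_th/R_th and R_n = R_th.
Step 1 — V_th is the open-circuit voltage V_A - V_B (nothing connected across the terminals).
Nodal analysis, taking node 2 as the 0 V reference.
Source V1 fixes V_0 = 9 V.
KCL at each unknown node (sum of currents leaving = 0; resistances in Ω):
  Node 1: (V_1 - 9)/100 + (V_1 - 0)/100 = 0
Collecting terms: 0.02 × V_1 = 0.09  =>  V_1 = 4.5 V
V_th = V_1 - V_2 = 4.5 - 0 = 4.5 V
Step 2 — R_th: zero the source — replace V1 by a short circuit (node 2 merges into node 0) — and find the resistance seen between A (node 1) and B (node 0).
Reduce the network between node 1 (A) and node 0 (B) by series/parallel combination:
  Rp1 = R1 ‖ R2 (parallel, both between nodes 0 and 1) = 1/(1/100 + 1/100) = 50 Ω
R_th = 50 Ω
I_n = V_th/R_th = 4.5/50 = 0.09 A, and R_n = R_th = 50 Ω

Final answer: I_n = 0.09 A, R_n = 50 Ω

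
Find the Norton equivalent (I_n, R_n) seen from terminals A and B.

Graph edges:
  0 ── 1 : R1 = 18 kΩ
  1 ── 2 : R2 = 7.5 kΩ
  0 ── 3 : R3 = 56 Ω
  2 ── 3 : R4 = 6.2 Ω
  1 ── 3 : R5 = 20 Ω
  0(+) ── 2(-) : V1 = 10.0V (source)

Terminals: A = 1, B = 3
Find the Thévenin equivalent first; then I_n = V_th/R_th and R_n = R_th.
Step 1 — V_th is the open-circuit voltage V_A - V_B (nothing connected across the terminals).
Nodal analysis, taking node 2 as the 0 V reference.
Source V1 fixes V_0 = 10 V.
KCL at each unknown node (sum of currents leaving = 0; resistances in Ω):
  Node 1: (V_1 - 10)/18000 + (V_1 - 0)/7500 + (V_1 - V_3)/20 = 0
  Node 3: (V_3 - 10)/56 + (V_3 - 0)/6.2 + (V_3 - V_1)/20 = 0
Collecting terms (coefficients in siemens):
  0.05019·V_1 - 0.05·V_3 = 0.0005556
  0.2291·V_3 - 0.05·V_1 = 0.1786
Determinant D = (0.05019)(0.2291) - (-0.05)(-0.05) = 0.009001
V_1 = [(0.0005556)(0.2291) - (-0.05)(0.1786)]/D = 1.006 V
V_3 = [(0.05019)(0.1786) - (0.0005556)(-0.05)]/D = 0.9988 V
V_th = V_1 - V_3 = 1.006 - 0.9988 = 0.00731 V
Step 2 — R_th: zero the source — replace V1 by a short circuit (node 2 merges into node 0) — and find the resistance seen between A (node 1) and B (node 3).
Reduce the network between node 1 (A) and node 3 (B) by series/parallel combination:
  Rp1 = R1 ‖ R2 (parallel, both between nodes 0 and 1) = 1/(1/18000 + 1/7500) = 5294 Ω
  Rp2 = R3 ‖ R4 (parallel, both between nodes 0 and 3) = 1/(1/56 + 1/6.2) = 5.582 Ω
  Rs1 = Rp1 + Rp2 (series, joined only at node 0) = 5294 + 5.582 = 5300 Ω
  Rp3 = R5 ‖ Rs1 (parallel, both between nodes 1 and 3) = 1/(1/20 + 1/5300) = 19.92 Ω
R_th = 19.92 Ω
I_n = V_th/R_th = 0.00731/19.92 = 0.0003669 A, and R_n = R_th = 19.92 Ω

Final answer: I_n = 0.0003669 A, R_n = 19.92 Ω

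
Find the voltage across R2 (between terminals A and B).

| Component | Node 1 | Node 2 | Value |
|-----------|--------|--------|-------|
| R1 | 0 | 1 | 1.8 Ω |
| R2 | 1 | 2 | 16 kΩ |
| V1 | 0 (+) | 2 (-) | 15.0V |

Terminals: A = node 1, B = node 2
R1 and R2 are in series across V1 (node 0 → node 1 → node 2), and the output A–B is taken across R2, so this is a voltage divider.
Series current: I = V1/(R1 + R2) = 15/(1.8 + 16000) = 15/16000 = 0.0009374 A
V_R2 = I × R2 = V1 × R2/(R1 + R2) = 15 × 16000/16000 = 15 V

Final answer: 15 V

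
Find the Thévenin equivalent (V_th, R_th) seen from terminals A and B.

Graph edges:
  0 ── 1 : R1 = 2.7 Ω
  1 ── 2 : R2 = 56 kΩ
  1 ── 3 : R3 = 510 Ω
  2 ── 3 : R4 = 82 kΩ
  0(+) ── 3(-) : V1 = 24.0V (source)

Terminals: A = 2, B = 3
Step 1 — V_th is the open-circuit voltage V_A - V_B (nothing connected across the terminals).
Nodal analysis, taking node 3 as the 0 V reference.
Source V1 fixes V_0 = 24 V.
KCL at each unknown node (sum of currents leaving = 0; resistances in Ω):
  Node 1: (V_1 - 24)/2.7 + (V_1 - V_2)/56000 + (V_1 - 0)/510 = 0
  Node 2: (V_2 - V_1)/56000 + (V_2 - 0)/82000 = 0
Collecting terms (coefficients in siemens):
  0.3723·V_1 - 0.00001786·V_2 = 8.889
  0.00003005·V_2 - 0.00001786·V_1 = 0
Determinant D = (0.3723)(0.00003005) - (-0.00001786)(-0.00001786) = 0.00001119
V_1 = [(8.889)(0.00003005) - (-0.00001786)(0)]/D = 23.87 V
V_2 = [(0.3723)(0) - (8.889)(-0.00001786)]/D = 14.19 V
V_th = V_2 - V_3 = 14.19 - 0 = 14.19 V
Step 2 — R_th: zero the source — replace V1 by a short circuit (node 3 merges into node 0) — and find the resistance seen between A (node 2) and B (node 0).
Reduce the network between node 2 (A) and node 0 (B) by series/parallel combination:
  Rp1 = R1 ‖ R3 (parallel, both between nodes 0 and 1) = 1/(1/2.7 + 1/510) = 2.686 Ω
  Rs1 = R2 + Rp1 (series, joined only at node 1) = 56000 + 2.686 = 56000 Ω
  Rp2 = R4 ‖ Rs1 (parallel, both between nodes 0 and 2) = 1/(1/82000 + 1/56000) = 33280 Ω
R_th = 33.28 kΩ

Final answer: V_th = 14.19 V, R_th = 33.28 kΩ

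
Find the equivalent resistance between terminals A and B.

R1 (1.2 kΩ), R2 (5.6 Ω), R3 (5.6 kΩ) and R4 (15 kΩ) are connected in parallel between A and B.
Reduce the network between node 0 (A) and node 1 (B) by series/parallel combination:
  Rp1 = R1 ‖ R2 ‖ R3 ‖ R4 (parallel, all between nodes 0 and 1) = 1/(1/1200 + 1/5.6 + 1/5600 + 1/15000) = 5.566 Ω
R_eq = 5.566 Ω

Final answer: 5.566 Ω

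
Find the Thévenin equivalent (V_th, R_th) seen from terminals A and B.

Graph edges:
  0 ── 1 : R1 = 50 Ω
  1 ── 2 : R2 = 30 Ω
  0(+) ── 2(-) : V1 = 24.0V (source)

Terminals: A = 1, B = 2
Step 1 — V_th is the open-circuit voltage V_A - V_B (nothing connected across the terminals).
Nodal analysis, taking node 2 as the 0 V reference.
Source V1 fixes V_0 = 24 V.
KCL at each unknown node (sum of currents leaving = 0; resistances in Ω):
  Node 1: (V_1 - 24)/50 + (V_1 - 0)/30 = 0
Collecting terms: 0.05333 × V_1 = 0.48  =>  V_1 = 9 V
V_th = V_1 - V_2 = 9 - 0 = 9 V
Step 2 — R_th: zero the source — replace V1 by a short circuit (node 2 merges into node 0) — and find the resistance seen between A (node 1) and B (node 0).
Reduce the network between node 1 (A) and node 0 (B) by series/parallel combination:
  Rp1 = R1 ‖ R2 (parallel, both between nodes 0 and 1) = 1/(1/50 + 1/30) = 18.75 Ω
R_th = 18.75 Ω

Final answer: V_th = 9 V, R_th = 18.75 Ω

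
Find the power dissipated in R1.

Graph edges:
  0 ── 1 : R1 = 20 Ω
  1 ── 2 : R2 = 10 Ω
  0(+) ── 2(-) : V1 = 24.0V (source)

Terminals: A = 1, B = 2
Nodal analysis, taking node 2 as the 0 V reference.
Source V1 fixes V_0 = 24 V.
KCL at each unknown node (sum of currents leaving = 0; resistances in Ω):
  Node 1: (V_1 - 24)/20 + (V_1 - 0)/10 = 0
Collecting terms: 0.15 × V_1 = 1.2  =>  V_1 = 8 V
I_R1 = (V_0 - V_1)/R1 = (24 - 8)/20 = 0.8 A
P_R1 = I_R1² × R1 = (0.8)² × 20 = 12.8 W

Final answer: 12.8 W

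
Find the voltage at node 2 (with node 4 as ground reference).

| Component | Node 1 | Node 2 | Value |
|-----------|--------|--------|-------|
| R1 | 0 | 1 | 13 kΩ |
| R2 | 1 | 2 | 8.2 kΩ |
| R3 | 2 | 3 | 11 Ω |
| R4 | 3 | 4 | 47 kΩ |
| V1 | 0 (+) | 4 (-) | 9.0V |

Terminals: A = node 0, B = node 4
Nodal analysis, taking node 4 as the 0 V reference.
Source V1 fixes V_0 = 9 V.
KCL at each unknown node (sum of currents leaving = 0; resistances in Ω):
  Node 1: (V_1 - 9)/13000 + (V_1 - V_2)/8200 = 0
  Node 2: (V_2 - V_1)/8200 + (V_2 - V_3)/11 = 0
  Node 3: (V_3 - V_2)/11 + (V_3 - 0)/47000 = 0
Collecting terms (coefficients in siemens):
  0.0001989·V_1 - 0.000122·V_2 = 0.0006923
  0.09103·V_2 - 0.000122·V_1 - 0.09091·V_3 = 0
  0.09093·V_3 - 0.09091·V_2 = 0
Solving these 3 simultaneous equations (Gaussian elimination) gives:
  V_1 = 7.285 V, V_2 = 6.203 V, V_3 = 6.201 V
The requested potential is V_2 = 6.203 V.

Final answer: V_2 = 6.203 V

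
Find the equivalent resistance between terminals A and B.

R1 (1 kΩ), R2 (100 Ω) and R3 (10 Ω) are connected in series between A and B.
Reduce the network between node 0 (A) and node 3 (B) by series/parallel combination:
  Rs1 = R1 + R2 (series, joined only at node 1) = 1000 + 100 = 1100 Ω
  Rs2 = R3 + Rs1 (series, joined only at node 2) = 10 + 1100 = 1110 Ω
R_eq = 1.11 kΩ

Final answer: 1.11 kΩ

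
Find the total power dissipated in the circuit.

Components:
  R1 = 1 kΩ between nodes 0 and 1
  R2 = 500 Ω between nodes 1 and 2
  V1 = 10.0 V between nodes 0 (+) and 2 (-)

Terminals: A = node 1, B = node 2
Nodal analysis, taking node 2 as the 0 V reference.
Source V1 fixes V_0 = 10 V.
KCL at each unknown node (sum of currents leaving = 0; resistances in Ω):
  Node 1: (V_1 - 10)/1000 + (V_1 - 0)/500 = 0
Collecting terms: 0.003 × V_1 = 0.01  =>  V_1 = 3.333 V
Power in each resistor, P = (ΔV)²/R:
  P_R1 = (10 - 3.333)²/1000 = 0.04444 W
  P_R2 = (3.333 - 0)²/500 = 0.02222 W
P_total = P_R1 + P_R2 = 0.06667 W

Final answer: 0.06667 W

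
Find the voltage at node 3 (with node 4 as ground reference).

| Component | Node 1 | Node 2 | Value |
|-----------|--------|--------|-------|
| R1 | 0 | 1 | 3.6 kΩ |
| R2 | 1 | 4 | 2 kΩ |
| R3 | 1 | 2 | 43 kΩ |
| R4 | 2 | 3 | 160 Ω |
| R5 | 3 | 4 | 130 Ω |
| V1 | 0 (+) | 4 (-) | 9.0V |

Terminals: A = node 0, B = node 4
Nodal analysis, taking node 4 as the 0 V reference.
Source V1 fixes V_0 = 9 V.
KCL at each unknown node (sum of currents leaving = 0; resistances in Ω):
  Node 1: (V_1 - 9)/3600 + (V_1 - 0)/2000 + (V_1 - V_2)/43000 = 0
  Node 2: (V_2 - V_1)/43000 + (V_2 - V_3)/160 = 0
  Node 3: (V_3 - V_2)/160 + (V_3 - 0)/130 = 0
Collecting terms (coefficients in siemens):
  0.000801·V_1 - 0.00002326·V_2 = 0.0025
  0.006273·V_2 - 0.00002326·V_1 - 0.00625·V_3 = 0
  0.01394·V_3 - 0.00625·V_2 = 0
Solving these 3 simultaneous equations (Gaussian elimination) gives:
  V_1 = 3.122 V, V_2 = 0.02091 V, V_3 = 0.009374 V
The requested potential is V_3 = 0.009374 V.

Final answer: V_3 = 0.009374 V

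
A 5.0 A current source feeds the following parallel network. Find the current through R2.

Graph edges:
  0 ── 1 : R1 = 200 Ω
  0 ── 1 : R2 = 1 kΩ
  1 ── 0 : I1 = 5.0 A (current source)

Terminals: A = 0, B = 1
All resistors sit directly between nodes 0 and 1, so they are in parallel and share one voltage V; the full source current 5 A splits among them.
1/R_par = 1/200 + 1/1000 = 0.006 S  =>  R_par = 166.7 Ω
V = I × R_par = 5 × 166.7 = 833.3 V
I_R2 = V/R2 = 833.3/1000 = 0.8333 A

Final answer: 0.8333 A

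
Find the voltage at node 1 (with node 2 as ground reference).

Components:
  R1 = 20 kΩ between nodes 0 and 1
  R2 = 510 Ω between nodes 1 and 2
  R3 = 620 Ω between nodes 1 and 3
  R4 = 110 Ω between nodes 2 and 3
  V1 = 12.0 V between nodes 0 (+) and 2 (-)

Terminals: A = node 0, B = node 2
Nodal analysis, taking node 2 as the 0 V reference.
Source V1 fixes V_0 = 12 V.
KCL at each unknown node (sum of currents leaving = 0; resistances in Ω):
  Node 1: (V_1 - 12)/20000 + (V_1 - 0)/510 + (V_1 - V_3)/620 = 0
  Node 3: (V_3 - V_1)/620 + (V_3 - 0)/110 = 0
Collecting terms (coefficients in siemens):
  0.003624·V_1 - 0.001613·V_3 = 0.0006
  0.0107·V_3 - 0.001613·V_1 = 0
Determinant D = (0.003624)(0.0107) - (-0.001613)(-0.001613) = 0.00003619
V_1 = [(0.0006)(0.0107) - (-0.001613)(0)]/D = 0.1775 V
V_3 = [(0.003624)(0) - (0.0006)(-0.001613)]/D = 0.02674 V
The requested potential is V_1 = 0.1775 V.

Final answer: V_1 = 0.1775 V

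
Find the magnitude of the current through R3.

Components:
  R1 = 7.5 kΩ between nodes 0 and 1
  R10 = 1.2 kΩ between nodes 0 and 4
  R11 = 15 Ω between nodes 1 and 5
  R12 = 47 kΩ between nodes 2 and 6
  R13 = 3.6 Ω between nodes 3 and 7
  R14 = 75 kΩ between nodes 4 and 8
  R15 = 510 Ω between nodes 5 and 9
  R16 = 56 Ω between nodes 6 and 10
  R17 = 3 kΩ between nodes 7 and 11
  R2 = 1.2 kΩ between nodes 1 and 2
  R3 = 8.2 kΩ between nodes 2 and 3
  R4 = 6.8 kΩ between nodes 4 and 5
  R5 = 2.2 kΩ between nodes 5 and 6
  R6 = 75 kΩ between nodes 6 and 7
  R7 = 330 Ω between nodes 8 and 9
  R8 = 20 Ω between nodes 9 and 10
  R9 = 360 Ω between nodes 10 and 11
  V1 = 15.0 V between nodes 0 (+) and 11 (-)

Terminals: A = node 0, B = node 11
Nodal analysis, taking node 11 as the 0 V reference.
Source V1 fixes V_0 = 15 V.
KCL at each unknown node (sum of currents leaving = 0; resistances in Ω):
  Node 1: (V_1 - 15)/7500 + (V_1 - V_2)/1200 + (V_1 - V_5)/15 = 0
  Node 2: (V_2 - V_1)/1200 + (V_2 - V_3)/8200 + (V_2 - V_6)/47000 = 0
  Node 3: (V_3 - V_2)/8200 + (V_3 - V_7)/3.6 = 0
  Node 4: (V_4 - V_5)/6800 + (V_4 - 15)/1200 + (V_4 - V_8)/75000 = 0
  Node 5: (V_5 - V_4)/6800 + (V_5 - V_6)/2200 + (V_5 - V_1)/15 + (V_5 - V_9)/510 = 0
  Node 6: (V_6 - V_5)/2200 + (V_6 - V_7)/75000 + (V_6 - V_2)/47000 + (V_6 - V_10)/56 = 0
  Node 7: (V_7 - V_6)/75000 + (V_7 - V_3)/3.6 + (V_7 - 0)/3000 = 0
  Node 8: (V_8 - V_9)/330 + (V_8 - V_4)/75000 = 0
  Node 9: (V_9 - V_8)/330 + (V_9 - V_10)/20 + (V_9 - V_5)/510 = 0
  Node 10: (V_10 - V_9)/20 + (V_10 - 0)/360 + (V_10 - V_6)/56 = 0
Collecting terms (coefficients in siemens):
  0.06763·V_1 - 0.0008333·V_2 - 0.06667·V_5 = 0.002
  0.0009766·V_2 - 0.0008333·V_1 - 0.000122·V_3 - 0.00002128·V_6 = 0
  0.2779·V_3 - 0.000122·V_2 - 0.2778·V_7 = 0
  0.0009937·V_4 - 0.0001471·V_5 - 0.00001333·V_8 = 0.0125
  0.06923·V_5 - 0.06667·V_1 - 0.0001471·V_4 - 0.0004545·V_6 - 0.001961·V_9 = 0
  0.01835·V_6 - 0.00002128·V_2 - 0.0004545·V_5 - 0.00001333·V_7 - 0.01786·V_10 = 0
  0.2781·V_7 - 0.2778·V_3 - 0.00001333·V_6 = 0
  0.003044·V_8 - 0.00001333·V_4 - 0.00303·V_9 = 0
  0.05499·V_9 - 0.001961·V_5 - 0.00303·V_8 - 0.05·V_10 = 0
  0.07063·V_10 - 0.01786·V_6 - 0.05·V_9 = 0
Solving these 10 simultaneous equations (Gaussian elimination) gives:
  V_1 = 2.456 V, V_2 = 2.197 V, V_3 = 0.6058 V, V_4 = 12.96 V
  V_5 = 2.435 V, V_6 = 1.176 V, V_7 = 0.6051 V, V_8 = 1.246 V
  V_9 = 1.194 V, V_10 = 1.143 V
I_R3 = (V_2 - V_3)/R3 = (2.197 - 0.6058)/8200 = 0.0001941 A
|I_R3| = 0.0001941 A

Final answer: |I_R3| = 0.0001941 A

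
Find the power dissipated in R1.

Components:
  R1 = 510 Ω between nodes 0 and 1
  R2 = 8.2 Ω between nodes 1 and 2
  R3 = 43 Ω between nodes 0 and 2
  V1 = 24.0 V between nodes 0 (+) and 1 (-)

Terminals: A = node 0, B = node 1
Nodal analysis, taking node 1 as the 0 V reference.
Source V1 fixes V_0 = 24 V.
KCL at each unknown node (sum of currents leaving = 0; resistances in Ω):
  Node 2: (V_2 - 0)/8.2 + (V_2 - 24)/43 = 0
Collecting terms: 0.1452 × V_2 = 0.5581  =>  V_2 = 3.844 V
I_R1 = (V_0 - V_1)/R1 = (24 - 0)/510 = 0.04706 A
P_R1 = I_R1² × R1 = (0.04706)² × 510 = 1.129 W

Final answer: 1.129 W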